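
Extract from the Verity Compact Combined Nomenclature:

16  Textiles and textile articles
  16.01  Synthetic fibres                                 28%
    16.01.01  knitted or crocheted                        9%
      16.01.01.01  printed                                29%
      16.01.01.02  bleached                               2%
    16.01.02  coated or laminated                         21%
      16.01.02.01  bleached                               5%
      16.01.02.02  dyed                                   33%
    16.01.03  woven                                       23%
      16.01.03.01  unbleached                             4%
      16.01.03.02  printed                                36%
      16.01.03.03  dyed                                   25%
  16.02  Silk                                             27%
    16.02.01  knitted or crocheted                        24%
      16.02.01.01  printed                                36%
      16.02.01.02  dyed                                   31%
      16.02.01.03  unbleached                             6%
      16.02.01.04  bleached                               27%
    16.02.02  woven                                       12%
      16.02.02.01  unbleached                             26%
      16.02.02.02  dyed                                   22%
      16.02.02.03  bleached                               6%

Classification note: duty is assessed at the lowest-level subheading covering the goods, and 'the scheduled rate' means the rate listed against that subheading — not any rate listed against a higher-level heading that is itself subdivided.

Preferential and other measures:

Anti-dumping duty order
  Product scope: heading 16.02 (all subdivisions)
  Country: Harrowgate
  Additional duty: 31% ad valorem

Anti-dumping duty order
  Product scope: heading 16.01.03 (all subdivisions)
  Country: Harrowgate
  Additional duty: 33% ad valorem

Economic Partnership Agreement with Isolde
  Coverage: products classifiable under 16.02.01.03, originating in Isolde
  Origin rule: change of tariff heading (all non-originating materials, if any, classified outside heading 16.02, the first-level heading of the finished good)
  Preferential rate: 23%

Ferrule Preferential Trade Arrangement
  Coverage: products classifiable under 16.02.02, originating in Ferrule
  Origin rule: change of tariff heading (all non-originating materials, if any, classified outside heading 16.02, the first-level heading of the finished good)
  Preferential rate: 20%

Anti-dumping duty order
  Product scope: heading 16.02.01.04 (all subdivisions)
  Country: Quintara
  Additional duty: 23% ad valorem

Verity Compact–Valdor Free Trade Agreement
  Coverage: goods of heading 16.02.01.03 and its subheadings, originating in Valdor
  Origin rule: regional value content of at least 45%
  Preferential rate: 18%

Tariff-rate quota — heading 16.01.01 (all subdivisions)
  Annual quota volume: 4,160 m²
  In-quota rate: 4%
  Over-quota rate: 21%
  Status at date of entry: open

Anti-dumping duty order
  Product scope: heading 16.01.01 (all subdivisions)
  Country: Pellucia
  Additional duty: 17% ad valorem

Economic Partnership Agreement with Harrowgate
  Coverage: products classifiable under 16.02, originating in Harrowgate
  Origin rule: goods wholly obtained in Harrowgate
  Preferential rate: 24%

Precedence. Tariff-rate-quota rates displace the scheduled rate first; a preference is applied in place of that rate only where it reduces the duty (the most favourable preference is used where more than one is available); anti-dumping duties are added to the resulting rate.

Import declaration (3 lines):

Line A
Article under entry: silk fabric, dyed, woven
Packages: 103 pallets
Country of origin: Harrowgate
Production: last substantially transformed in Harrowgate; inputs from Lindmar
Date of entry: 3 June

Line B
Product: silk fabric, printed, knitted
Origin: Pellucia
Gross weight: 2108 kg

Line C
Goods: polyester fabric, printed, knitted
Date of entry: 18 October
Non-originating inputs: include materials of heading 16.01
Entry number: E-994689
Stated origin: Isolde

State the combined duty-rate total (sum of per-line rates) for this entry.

Line A: silk → 16.02; woven → 16.02.02; dyed → 16.02.02.02. Scheduled 22%. Harrowgate agreement on 16.02: not wholly obtained; anti-dumping (Harrowgate, 16.02): +31%; total 22% + 31% = 53%. → 53%.
Line B: silk → 16.02; knitted → 16.02.01; printed → 16.02.01.01. Scheduled 36%. No special measure applies. → 36%.
Line C: polyester → 16.01; knitted → 16.01.01; printed → 16.01.01.01. Scheduled 29%. quota on 16.01.01 open → in-quota 4%; Isolde agreement on 16.02.01.03: 16.01.01.01 not covered. → 4%.
Sum: 53% + 36% + 4% = 93%.

93%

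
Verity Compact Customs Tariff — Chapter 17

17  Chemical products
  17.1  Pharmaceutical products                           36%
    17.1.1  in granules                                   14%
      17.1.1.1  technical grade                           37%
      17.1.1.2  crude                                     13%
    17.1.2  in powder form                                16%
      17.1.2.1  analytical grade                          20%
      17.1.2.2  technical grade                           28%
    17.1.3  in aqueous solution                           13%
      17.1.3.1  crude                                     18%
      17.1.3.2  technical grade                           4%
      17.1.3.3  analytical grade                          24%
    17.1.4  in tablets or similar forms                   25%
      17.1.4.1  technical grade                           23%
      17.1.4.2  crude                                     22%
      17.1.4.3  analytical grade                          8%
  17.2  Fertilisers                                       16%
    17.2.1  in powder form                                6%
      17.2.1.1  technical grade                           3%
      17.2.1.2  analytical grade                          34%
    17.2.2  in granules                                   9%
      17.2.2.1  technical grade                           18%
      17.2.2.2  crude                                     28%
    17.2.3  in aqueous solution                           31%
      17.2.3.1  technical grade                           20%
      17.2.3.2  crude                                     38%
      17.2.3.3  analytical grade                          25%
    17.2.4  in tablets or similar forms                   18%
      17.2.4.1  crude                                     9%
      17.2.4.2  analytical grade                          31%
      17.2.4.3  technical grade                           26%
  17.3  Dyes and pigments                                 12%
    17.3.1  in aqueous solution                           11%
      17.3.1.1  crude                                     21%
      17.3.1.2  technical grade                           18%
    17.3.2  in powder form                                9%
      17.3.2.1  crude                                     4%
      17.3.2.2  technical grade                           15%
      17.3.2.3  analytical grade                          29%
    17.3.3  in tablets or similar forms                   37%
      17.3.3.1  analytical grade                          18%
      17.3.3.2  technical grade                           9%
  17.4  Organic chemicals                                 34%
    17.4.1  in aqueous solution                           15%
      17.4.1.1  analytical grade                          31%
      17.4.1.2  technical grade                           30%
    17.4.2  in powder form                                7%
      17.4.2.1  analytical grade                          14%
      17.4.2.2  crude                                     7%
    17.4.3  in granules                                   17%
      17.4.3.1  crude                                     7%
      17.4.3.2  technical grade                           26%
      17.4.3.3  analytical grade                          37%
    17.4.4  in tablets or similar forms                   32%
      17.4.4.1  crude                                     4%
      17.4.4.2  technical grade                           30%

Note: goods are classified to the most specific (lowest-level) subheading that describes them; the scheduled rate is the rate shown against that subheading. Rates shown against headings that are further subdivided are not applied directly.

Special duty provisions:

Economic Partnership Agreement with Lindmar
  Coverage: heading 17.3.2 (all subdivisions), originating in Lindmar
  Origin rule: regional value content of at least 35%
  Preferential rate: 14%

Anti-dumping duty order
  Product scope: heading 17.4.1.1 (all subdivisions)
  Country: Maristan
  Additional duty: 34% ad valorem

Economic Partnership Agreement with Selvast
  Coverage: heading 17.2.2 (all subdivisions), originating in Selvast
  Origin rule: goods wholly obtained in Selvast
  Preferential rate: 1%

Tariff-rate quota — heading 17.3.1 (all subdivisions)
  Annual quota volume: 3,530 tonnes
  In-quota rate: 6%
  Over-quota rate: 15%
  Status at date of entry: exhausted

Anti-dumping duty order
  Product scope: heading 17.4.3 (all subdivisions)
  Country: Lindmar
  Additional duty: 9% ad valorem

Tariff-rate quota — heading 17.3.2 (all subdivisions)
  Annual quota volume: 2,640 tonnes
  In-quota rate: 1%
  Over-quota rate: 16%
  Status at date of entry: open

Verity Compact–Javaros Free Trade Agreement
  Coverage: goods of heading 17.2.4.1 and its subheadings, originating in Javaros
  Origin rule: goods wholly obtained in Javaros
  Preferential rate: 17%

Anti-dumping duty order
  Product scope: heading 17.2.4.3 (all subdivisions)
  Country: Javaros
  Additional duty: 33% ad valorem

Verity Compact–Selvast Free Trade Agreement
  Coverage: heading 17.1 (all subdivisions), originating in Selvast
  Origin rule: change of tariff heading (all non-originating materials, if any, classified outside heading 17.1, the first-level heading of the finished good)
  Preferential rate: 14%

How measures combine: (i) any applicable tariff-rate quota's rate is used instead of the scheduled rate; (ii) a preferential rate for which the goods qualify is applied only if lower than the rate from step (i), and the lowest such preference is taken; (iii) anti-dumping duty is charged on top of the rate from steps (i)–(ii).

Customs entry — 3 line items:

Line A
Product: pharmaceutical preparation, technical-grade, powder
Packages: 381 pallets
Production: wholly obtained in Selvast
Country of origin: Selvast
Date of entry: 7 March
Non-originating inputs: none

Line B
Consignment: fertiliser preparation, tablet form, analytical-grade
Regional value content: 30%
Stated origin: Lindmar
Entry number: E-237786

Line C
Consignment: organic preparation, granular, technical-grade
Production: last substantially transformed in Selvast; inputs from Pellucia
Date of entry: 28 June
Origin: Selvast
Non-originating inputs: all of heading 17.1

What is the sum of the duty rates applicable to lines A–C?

Line A: pharmaceutical → 17.1; powder → 17.1.2; technical-grade → 17.1.2.2. Scheduled 28%. Selvast agreement on 17.2.2: 17.1.2.2 not covered; Selvast agreement on 17.1: CTH met → 14% available; preferential 14%. → 14%.
Line B: fertiliser → 17.2; tablet form → 17.2.4; analytical-grade → 17.2.4.2. Scheduled 31%. Lindmar agreement on 17.3.2: 17.2.4.2 not covered. → 31%.
Line C: organic → 17.4; granular → 17.4.3; technical-grade → 17.4.3.2. Scheduled 26%. Selvast agreement on 17.2.2: 17.4.3.2 not covered; Selvast agreement on 17.1: 17.4.3.2 not covered. → 26%.
Sum: 14% + 31% + 26% = 71%.

71%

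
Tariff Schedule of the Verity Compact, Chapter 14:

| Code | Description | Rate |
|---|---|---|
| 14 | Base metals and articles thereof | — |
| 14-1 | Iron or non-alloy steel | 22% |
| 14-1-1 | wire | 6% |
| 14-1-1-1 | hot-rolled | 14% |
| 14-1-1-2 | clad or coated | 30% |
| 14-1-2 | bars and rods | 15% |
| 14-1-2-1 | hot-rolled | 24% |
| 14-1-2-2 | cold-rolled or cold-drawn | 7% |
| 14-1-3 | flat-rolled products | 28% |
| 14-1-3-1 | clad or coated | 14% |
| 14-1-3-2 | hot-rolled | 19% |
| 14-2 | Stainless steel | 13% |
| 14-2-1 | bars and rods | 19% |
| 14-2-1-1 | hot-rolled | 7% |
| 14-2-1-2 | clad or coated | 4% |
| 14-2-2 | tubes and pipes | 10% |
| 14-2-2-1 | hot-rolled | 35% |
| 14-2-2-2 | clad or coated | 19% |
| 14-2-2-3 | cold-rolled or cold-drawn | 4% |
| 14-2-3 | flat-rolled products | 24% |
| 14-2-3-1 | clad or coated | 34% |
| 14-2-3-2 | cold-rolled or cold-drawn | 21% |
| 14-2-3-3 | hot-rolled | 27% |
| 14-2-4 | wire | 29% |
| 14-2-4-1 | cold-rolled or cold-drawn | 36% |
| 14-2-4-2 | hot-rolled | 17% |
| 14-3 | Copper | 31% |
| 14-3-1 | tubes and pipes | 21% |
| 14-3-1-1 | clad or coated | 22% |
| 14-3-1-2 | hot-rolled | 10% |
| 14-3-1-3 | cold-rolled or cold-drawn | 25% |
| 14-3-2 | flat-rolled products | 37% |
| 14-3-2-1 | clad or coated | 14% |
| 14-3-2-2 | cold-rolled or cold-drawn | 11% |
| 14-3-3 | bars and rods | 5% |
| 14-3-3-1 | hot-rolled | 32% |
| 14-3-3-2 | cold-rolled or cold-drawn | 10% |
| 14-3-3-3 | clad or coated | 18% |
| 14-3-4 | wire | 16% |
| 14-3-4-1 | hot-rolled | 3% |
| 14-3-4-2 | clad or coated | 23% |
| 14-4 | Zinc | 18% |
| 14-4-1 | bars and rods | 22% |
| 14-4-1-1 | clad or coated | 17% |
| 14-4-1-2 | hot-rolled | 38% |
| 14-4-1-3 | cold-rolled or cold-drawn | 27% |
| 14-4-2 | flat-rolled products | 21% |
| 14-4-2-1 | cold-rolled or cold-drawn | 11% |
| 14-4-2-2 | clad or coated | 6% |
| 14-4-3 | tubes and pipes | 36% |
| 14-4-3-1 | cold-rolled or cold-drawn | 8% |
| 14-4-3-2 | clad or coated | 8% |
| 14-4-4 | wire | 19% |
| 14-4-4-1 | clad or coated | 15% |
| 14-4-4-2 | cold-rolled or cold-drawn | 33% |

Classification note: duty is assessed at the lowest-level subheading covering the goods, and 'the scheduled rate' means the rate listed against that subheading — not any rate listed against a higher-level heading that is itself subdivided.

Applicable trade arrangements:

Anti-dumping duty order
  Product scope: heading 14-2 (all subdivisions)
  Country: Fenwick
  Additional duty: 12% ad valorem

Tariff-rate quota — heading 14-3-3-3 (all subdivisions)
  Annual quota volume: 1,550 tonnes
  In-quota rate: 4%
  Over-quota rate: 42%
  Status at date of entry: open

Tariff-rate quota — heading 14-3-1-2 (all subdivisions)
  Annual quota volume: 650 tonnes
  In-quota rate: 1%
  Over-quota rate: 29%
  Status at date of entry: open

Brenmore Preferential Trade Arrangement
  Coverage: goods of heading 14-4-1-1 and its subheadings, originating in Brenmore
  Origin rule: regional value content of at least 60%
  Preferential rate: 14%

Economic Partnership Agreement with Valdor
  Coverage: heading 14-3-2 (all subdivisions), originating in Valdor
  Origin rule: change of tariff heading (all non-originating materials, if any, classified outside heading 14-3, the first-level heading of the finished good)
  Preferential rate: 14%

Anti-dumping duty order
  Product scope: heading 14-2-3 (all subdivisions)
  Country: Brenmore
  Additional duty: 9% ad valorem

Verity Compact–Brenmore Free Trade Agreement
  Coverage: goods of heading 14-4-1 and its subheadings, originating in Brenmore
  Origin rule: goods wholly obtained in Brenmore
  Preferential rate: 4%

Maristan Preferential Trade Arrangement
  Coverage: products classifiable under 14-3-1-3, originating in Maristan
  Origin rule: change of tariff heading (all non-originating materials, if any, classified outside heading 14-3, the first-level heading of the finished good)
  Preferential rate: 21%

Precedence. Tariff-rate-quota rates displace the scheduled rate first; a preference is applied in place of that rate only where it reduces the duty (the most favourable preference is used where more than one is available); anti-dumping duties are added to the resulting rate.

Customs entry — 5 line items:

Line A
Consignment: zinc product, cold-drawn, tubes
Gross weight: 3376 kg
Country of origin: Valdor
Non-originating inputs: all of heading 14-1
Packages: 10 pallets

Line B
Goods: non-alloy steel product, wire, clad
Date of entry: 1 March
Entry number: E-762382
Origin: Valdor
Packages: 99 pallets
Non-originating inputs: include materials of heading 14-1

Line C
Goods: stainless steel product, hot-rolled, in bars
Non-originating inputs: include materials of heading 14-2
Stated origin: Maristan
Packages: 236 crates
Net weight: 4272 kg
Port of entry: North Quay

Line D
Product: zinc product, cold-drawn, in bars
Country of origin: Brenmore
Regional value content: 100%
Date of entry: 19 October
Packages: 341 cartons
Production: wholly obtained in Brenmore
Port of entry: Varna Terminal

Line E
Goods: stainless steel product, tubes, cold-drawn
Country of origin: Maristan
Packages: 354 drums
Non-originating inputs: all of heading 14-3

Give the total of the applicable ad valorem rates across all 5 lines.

53%

Line A: zinc → 14-4; tubes → 14-4-3; cold-drawn → 14-4-3-1. Scheduled 8%. Valdor agreement on 14-3-2: 14-4-3-1 not covered. → 8%.
Line B: non-alloy steel → 14-1; wire → 14-1-1; clad → 14-1-1-2. Scheduled 30%. Valdor agreement on 14-3-2: 14-1-1-2 not covered. → 30%.
Line C: stainless steel → 14-2; in bars → 14-2-1; hot-rolled → 14-2-1-1. Scheduled 7%. Maristan agreement on 14-3-1-3: 14-2-1-1 not covered. → 7%.
Line D: zinc → 14-4; in bars → 14-4-1; cold-drawn → 14-4-1-3. Scheduled 27%. Brenmore agreement on 14-4-1-1: 14-4-1-3 not covered; Brenmore agreement on 14-4-1: wholly obtained → 4% available; preferential 4%. → 4%.
Line E: stainless steel → 14-2; tubes → 14-2-2; cold-drawn → 14-2-2-3. Scheduled 4%. Maristan agreement on 14-3-1-3: 14-2-2-3 not covered. → 4%.
Sum: 8% + 30% + 7% + 4% + 4% = 53%.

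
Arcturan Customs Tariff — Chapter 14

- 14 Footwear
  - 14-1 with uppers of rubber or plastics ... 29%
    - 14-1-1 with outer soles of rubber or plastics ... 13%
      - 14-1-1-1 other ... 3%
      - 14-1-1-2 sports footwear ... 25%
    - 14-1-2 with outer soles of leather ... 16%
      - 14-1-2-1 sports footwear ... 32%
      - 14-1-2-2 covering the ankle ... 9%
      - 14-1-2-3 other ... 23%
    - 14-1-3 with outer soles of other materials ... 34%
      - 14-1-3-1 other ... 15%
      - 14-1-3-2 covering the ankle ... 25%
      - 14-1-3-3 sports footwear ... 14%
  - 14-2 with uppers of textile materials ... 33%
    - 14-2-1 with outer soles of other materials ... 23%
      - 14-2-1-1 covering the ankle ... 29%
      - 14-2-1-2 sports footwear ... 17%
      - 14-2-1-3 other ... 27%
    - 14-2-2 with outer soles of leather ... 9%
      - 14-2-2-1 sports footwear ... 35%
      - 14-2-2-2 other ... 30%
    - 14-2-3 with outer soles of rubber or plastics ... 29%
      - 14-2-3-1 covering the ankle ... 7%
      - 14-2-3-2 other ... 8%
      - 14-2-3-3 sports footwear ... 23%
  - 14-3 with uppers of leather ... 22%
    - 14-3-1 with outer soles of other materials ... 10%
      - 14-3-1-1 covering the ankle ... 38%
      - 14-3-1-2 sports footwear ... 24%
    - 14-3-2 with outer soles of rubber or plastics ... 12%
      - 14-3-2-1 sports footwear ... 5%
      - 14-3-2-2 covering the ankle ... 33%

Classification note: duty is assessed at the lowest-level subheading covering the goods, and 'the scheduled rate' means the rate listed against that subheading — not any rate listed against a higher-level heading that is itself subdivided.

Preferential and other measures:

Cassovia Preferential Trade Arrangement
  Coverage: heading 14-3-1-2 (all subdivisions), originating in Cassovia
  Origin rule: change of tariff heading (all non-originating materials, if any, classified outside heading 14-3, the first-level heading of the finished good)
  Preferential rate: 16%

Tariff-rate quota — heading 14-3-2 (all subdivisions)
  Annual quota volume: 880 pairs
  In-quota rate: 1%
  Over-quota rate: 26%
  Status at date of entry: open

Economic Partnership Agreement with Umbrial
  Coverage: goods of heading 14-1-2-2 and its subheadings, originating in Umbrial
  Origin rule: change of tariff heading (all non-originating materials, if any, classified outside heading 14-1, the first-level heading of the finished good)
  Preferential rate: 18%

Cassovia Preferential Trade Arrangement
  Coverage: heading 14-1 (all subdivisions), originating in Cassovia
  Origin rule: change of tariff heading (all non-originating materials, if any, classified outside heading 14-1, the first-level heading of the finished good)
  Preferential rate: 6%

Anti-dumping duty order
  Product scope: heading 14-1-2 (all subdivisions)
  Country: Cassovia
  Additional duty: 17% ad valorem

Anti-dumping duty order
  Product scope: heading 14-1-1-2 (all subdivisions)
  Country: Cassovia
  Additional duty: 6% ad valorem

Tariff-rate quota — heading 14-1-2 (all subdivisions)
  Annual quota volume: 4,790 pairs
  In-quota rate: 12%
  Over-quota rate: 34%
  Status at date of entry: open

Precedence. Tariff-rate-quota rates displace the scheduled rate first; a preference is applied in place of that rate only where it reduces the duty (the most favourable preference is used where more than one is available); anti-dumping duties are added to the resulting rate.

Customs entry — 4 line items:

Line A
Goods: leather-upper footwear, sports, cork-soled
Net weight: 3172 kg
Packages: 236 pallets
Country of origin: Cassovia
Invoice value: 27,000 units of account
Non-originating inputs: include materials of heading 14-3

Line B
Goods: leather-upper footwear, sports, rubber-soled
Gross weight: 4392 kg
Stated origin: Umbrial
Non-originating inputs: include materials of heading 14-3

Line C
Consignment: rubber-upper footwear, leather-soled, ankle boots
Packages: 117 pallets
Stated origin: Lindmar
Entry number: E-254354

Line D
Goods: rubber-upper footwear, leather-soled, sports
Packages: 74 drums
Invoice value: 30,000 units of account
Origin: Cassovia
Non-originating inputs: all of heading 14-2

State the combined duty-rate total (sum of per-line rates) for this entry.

60%

Line A: leather-upper → 14-3; cork-soled → 14-3-1; sports → 14-3-1-2. Scheduled 24%. Cassovia agreement on 14-3-1-2: CTH not met; Cassovia agreement on 14-1: 14-3-1-2 not covered. → 24%.
Line B: leather-upper → 14-3; rubber-soled → 14-3-2; sports → 14-3-2-1. Scheduled 5%. quota on 14-3-2 open → in-quota 1%; Umbrial agreement on 14-1-2-2: 14-3-2-1 not covered. → 1%.
Line C: rubber-upper → 14-1; leather-soled → 14-1-2; ankle boots → 14-1-2-2. Scheduled 9%. quota on 14-1-2 open → in-quota 12%. → 12%.
Line D: rubber-upper → 14-1; leather-soled → 14-1-2; sports → 14-1-2-1. Scheduled 32%. quota on 14-1-2 open → in-quota 12%; Cassovia agreement on 14-3-1-2: 14-1-2-1 not covered; Cassovia agreement on 14-1: CTH met → 6% available; preferential 6%; anti-dumping (Cassovia, 14-1-2): +17%; total 6% + 17% = 23%. → 23%.
Sum: 24% + 1% + 12% + 23% = 60%.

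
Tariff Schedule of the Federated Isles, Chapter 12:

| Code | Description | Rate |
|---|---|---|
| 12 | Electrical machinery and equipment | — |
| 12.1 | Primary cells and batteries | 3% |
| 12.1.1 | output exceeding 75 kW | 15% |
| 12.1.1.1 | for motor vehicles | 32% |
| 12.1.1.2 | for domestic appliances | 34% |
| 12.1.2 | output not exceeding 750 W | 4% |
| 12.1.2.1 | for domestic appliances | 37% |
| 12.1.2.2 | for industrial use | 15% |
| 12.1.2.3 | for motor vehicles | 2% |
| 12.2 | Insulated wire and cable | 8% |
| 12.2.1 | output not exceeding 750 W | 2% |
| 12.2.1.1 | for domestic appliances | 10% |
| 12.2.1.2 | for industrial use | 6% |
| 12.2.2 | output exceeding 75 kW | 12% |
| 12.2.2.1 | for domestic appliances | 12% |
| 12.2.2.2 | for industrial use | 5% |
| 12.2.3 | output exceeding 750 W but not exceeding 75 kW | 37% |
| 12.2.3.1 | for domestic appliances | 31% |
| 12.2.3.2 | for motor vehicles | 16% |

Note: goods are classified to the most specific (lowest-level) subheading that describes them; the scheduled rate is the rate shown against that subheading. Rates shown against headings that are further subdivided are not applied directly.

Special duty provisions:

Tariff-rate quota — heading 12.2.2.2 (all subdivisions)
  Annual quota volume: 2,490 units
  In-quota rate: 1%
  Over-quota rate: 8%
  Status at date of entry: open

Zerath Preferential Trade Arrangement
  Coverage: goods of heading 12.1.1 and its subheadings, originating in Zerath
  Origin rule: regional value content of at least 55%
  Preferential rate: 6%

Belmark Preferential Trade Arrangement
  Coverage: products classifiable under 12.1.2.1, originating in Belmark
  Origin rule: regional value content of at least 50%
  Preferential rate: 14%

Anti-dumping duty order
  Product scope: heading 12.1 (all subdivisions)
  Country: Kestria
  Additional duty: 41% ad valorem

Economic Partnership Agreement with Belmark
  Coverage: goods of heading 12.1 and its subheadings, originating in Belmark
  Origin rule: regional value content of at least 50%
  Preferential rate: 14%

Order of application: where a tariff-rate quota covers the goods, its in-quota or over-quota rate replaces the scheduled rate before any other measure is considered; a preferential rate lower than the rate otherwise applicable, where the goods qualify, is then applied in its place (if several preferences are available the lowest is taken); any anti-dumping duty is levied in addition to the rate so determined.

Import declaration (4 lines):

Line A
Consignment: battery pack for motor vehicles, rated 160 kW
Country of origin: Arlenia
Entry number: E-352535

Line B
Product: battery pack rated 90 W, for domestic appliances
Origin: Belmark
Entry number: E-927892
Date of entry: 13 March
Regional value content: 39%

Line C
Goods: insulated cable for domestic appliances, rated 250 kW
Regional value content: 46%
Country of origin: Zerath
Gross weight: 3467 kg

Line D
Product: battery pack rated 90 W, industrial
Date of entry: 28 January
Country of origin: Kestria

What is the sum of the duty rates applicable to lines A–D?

Line A: battery pack → 12.1; rated 160 kW → 12.1.1; for motor vehicles → 12.1.1.1. Scheduled 32%. No special measure applies. → 32%.
Line B: battery pack → 12.1; rated 90 W → 12.1.2; for domestic appliances → 12.1.2.1. Scheduled 37%. Belmark agreement on 12.1.2.1: RVC < 50%; Belmark agreement on 12.1: RVC < 50%. → 37%.
Line C: insulated cable → 12.2; rated 250 kW → 12.2.2; for domestic appliances → 12.2.2.1. Scheduled 12%. Zerath agreement on 12.1.1: 12.2.2.1 not covered. → 12%.
Line D: battery pack → 12.1; rated 90 W → 12.1.2; industrial → 12.1.2.2. Scheduled 15%. anti-dumping (Kestria, 12.1): +41%; total 15% + 41% = 56%. → 56%.
Sum: 32% + 37% + 12% + 56% = 137%.

137%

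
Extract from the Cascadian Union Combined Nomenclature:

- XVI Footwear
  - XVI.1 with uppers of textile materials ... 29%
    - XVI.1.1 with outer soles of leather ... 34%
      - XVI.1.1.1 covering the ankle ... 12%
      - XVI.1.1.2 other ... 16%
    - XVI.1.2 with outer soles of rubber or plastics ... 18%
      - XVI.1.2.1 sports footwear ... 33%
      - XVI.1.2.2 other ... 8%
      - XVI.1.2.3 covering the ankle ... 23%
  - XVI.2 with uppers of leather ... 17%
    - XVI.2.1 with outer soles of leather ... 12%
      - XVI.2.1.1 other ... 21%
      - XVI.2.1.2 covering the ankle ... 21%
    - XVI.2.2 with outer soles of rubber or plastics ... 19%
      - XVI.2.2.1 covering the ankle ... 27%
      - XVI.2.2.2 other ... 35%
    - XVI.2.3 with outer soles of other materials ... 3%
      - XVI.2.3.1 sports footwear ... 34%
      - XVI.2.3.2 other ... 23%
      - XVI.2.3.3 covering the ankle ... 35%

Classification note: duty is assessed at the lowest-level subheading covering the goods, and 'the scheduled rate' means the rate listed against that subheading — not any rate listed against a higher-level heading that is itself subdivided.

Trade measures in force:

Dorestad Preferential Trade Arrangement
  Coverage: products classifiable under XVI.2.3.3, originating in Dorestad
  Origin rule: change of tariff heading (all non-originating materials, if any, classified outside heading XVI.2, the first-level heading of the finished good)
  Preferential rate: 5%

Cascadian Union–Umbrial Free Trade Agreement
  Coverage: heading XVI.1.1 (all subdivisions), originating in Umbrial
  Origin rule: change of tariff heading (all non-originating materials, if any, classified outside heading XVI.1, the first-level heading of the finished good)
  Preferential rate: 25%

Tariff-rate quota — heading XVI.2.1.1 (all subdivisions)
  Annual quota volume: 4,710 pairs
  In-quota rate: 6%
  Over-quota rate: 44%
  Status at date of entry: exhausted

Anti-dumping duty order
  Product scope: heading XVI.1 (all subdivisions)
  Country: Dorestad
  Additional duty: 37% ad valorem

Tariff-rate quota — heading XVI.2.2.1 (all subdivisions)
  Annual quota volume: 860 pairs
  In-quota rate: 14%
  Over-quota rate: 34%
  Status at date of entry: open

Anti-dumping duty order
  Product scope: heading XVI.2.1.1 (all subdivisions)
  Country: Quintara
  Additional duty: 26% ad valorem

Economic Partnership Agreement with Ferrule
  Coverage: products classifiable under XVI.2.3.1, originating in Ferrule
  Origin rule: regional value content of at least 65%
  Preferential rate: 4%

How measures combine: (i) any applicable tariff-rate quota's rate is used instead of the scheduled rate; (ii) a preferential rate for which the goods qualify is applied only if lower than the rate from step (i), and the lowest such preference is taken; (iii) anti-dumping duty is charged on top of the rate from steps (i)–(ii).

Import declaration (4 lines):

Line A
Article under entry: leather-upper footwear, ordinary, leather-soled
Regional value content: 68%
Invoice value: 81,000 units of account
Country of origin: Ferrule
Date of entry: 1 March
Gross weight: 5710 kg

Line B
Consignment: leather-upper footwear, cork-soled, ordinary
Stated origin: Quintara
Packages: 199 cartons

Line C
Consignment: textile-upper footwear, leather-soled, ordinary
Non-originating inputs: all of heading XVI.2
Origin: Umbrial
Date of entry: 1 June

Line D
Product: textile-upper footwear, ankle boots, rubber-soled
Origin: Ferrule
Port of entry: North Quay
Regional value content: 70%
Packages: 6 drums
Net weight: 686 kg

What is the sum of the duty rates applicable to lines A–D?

106%

Line A: leather-upper → XVI.2; leather-soled → XVI.2.1; ordinary → XVI.2.1.1. Scheduled 21%. quota on XVI.2.1.1 exhausted → over-quota 44%; Ferrule agreement on XVI.2.3.1: XVI.2.1.1 not covered. → 44%.
Line B: leather-upper → XVI.2; cork-soled → XVI.2.3; ordinary → XVI.2.3.2. Scheduled 23%. No special measure applies. → 23%.
Line C: textile-upper → XVI.1; leather-soled → XVI.1.1; ordinary → XVI.1.1.2. Scheduled 16%. Umbrial agreement on XVI.1.1: CTH met → 25% available; preference 25% not lower than 16% → no reduction. → 16%.
Line D: textile-upper → XVI.1; rubber-soled → XVI.1.2; ankle boots → XVI.1.2.3. Scheduled 23%. Ferrule agreement on XVI.2.3.1: XVI.1.2.3 not covered. → 23%.
Sum: 44% + 23% + 16% + 23% = 106%.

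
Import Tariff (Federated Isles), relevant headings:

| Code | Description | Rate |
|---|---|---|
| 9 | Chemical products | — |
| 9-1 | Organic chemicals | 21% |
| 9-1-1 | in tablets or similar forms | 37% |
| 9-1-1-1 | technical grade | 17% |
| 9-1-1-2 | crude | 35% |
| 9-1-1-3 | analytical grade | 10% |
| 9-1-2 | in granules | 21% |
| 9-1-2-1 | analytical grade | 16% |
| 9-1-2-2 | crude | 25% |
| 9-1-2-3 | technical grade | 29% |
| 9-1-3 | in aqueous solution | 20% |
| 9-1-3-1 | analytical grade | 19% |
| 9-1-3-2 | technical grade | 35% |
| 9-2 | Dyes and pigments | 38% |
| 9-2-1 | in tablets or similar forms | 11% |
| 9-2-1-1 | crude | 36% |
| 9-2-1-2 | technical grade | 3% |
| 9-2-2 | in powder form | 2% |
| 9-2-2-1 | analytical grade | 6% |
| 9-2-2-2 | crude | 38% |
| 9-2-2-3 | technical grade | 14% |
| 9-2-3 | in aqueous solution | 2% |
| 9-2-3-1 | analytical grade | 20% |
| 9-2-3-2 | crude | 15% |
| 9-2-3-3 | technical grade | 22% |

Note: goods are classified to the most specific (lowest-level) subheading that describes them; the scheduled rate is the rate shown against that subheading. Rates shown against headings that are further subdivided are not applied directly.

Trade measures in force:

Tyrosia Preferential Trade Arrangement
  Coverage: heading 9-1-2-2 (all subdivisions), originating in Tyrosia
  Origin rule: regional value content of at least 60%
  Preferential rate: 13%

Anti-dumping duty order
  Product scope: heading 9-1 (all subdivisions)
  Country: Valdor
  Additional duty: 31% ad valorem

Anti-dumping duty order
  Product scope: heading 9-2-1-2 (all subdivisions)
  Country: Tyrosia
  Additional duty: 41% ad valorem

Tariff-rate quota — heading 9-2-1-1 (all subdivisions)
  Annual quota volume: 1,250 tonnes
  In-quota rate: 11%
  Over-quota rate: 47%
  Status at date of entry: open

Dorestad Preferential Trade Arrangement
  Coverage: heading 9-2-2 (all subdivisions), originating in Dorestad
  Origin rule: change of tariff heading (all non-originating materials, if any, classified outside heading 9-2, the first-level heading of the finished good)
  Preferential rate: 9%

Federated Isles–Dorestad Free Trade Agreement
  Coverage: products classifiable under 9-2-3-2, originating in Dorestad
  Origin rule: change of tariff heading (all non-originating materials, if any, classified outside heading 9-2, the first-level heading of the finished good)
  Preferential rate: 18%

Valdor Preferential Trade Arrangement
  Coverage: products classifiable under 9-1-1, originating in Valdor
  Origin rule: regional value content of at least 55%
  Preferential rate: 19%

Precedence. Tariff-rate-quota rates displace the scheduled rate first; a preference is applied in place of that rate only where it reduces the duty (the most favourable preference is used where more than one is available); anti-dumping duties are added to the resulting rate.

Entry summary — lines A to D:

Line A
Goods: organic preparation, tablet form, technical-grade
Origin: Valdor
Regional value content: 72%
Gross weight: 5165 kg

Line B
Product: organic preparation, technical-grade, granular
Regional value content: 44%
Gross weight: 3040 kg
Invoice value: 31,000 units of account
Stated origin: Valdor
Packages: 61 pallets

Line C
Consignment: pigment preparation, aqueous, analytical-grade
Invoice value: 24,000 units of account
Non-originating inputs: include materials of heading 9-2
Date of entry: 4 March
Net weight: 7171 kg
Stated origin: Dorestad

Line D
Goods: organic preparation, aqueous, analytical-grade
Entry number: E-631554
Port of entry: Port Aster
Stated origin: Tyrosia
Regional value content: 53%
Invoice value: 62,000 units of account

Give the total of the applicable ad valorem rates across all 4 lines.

Line A: organic → 9-1; tablet form → 9-1-1; technical-grade → 9-1-1-1. Scheduled 17%. Valdor agreement on 9-1-1: RVC ≥ 55% → 19% available; preference 19% not lower than 17% → no reduction; anti-dumping (Valdor, 9-1): +31%; total 17% + 31% = 48%. → 48%.
Line B: organic → 9-1; granular → 9-1-2; technical-grade → 9-1-2-3. Scheduled 29%. Valdor agreement on 9-1-1: 9-1-2-3 not covered; anti-dumping (Valdor, 9-1): +31%; total 29% + 31% = 60%. → 60%.
Line C: pigment → 9-2; aqueous → 9-2-3; analytical-grade → 9-2-3-1. Scheduled 20%. Dorestad agreement on 9-2-2: 9-2-3-1 not covered; Dorestad agreement on 9-2-3-2: 9-2-3-1 not covered. → 20%.
Line D: organic → 9-1; aqueous → 9-1-3; analytical-grade → 9-1-3-1. Scheduled 19%. Tyrosia agreement on 9-1-2-2: 9-1-3-1 not covered. → 19%.
Sum: 48% + 60% + 20% + 19% = 147%.

147%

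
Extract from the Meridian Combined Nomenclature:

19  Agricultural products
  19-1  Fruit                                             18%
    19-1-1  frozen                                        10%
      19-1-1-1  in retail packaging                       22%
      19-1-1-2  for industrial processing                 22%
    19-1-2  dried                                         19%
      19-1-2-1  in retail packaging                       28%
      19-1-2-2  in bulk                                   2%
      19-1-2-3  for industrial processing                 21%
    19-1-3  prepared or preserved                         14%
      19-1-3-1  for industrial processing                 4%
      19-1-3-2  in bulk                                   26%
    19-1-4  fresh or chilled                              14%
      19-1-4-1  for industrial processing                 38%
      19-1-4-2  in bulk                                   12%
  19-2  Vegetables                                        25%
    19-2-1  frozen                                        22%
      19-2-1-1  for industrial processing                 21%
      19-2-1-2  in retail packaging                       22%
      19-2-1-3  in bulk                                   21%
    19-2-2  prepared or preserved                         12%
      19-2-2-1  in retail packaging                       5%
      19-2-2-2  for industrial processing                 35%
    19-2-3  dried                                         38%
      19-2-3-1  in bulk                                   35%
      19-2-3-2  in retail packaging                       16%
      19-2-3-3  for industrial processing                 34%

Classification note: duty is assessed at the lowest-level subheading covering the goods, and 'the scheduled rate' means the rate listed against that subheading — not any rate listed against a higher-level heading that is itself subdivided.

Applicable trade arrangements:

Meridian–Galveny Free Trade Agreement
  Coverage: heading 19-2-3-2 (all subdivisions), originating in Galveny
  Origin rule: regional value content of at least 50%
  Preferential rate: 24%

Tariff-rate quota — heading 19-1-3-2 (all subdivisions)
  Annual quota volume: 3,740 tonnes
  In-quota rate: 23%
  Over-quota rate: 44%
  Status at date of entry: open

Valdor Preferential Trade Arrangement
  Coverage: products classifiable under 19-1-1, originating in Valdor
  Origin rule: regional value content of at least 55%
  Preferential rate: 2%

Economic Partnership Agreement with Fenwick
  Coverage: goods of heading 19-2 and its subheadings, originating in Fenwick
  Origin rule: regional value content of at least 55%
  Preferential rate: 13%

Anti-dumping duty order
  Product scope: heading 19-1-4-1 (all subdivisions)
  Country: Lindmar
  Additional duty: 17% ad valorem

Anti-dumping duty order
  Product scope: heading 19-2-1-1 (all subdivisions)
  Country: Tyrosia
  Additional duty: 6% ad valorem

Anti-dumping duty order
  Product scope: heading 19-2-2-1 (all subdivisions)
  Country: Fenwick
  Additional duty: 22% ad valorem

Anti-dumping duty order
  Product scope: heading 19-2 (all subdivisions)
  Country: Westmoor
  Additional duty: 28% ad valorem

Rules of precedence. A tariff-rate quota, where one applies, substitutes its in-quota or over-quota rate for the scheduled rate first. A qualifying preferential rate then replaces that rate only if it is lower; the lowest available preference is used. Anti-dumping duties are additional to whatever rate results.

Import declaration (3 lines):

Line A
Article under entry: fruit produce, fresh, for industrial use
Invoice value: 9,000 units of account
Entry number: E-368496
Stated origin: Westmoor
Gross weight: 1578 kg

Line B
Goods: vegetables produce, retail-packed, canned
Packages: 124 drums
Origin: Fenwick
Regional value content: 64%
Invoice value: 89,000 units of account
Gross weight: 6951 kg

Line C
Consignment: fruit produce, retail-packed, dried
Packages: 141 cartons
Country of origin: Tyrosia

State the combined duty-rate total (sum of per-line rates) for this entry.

Line A: fruit → 19-1; fresh → 19-1-4; for industrial use → 19-1-4-1. Scheduled 38%. No special measure applies. → 38%.
Line B: vegetables → 19-2; canned → 19-2-2; retail-packed → 19-2-2-1. Scheduled 5%. Fenwick agreement on 19-2: RVC ≥ 55% → 13% available; preference 13% not lower than 5% → no reduction; anti-dumping (Fenwick, 19-2-2-1): +22%; total 5% + 22% = 27%. → 27%.
Line C: fruit → 19-1; dried → 19-1-2; retail-packed → 19-1-2-1. Scheduled 28%. No special measure applies. → 28%.
Sum: 38% + 27% + 28% = 93%.

93%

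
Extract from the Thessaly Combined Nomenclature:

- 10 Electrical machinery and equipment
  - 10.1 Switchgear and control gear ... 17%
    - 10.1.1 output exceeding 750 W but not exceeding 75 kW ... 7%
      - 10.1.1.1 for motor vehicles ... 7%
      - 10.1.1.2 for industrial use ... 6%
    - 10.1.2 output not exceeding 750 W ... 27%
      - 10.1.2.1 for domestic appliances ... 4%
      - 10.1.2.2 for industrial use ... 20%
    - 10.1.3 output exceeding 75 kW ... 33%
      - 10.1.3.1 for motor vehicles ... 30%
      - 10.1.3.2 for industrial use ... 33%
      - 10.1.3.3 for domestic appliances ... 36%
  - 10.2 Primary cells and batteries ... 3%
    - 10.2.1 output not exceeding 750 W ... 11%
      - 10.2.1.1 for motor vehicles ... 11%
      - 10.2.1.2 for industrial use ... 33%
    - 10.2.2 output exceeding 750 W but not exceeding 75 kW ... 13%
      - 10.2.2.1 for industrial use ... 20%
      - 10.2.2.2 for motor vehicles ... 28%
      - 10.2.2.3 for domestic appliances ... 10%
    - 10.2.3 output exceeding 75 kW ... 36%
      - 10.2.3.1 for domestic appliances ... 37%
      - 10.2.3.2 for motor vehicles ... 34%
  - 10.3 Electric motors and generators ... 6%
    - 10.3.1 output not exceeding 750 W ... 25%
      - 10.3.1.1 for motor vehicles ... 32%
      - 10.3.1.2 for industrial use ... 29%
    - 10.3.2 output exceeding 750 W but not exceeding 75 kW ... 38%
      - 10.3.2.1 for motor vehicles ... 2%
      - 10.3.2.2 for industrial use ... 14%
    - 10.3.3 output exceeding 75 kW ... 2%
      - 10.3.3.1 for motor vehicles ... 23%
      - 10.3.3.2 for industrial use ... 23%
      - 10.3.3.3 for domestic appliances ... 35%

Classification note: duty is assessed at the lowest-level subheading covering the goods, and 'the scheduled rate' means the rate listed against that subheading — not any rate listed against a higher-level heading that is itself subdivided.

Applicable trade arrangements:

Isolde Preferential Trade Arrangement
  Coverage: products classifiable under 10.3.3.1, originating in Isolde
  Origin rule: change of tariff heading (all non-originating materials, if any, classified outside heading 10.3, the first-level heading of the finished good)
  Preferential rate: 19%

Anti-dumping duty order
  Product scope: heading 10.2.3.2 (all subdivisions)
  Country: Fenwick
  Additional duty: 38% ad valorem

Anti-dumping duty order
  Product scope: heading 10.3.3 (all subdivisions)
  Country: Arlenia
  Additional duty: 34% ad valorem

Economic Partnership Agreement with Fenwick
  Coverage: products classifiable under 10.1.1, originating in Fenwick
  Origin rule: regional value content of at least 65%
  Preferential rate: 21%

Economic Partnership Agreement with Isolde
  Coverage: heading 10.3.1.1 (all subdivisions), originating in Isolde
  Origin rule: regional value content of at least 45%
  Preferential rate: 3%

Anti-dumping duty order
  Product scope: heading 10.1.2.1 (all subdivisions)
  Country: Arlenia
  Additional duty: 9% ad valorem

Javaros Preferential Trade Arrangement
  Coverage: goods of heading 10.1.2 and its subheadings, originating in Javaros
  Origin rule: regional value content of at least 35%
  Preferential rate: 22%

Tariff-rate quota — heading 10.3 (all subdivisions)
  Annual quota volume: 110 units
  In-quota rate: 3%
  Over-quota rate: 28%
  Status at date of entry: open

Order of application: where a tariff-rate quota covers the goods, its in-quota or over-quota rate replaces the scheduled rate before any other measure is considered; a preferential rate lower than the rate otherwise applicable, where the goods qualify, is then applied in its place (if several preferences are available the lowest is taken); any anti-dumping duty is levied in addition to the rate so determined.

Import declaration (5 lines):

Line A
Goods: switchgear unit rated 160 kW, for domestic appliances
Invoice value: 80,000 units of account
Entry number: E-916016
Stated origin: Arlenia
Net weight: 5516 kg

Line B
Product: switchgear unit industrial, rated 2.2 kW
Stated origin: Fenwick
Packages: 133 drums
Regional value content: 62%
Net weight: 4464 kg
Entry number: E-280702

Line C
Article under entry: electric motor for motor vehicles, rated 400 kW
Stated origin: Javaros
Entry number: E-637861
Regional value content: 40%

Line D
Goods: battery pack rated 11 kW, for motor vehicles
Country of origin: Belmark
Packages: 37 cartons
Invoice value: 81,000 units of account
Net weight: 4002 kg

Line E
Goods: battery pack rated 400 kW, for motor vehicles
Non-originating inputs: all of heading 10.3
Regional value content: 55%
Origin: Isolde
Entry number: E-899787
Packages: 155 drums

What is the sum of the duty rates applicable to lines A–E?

Line A: switchgear unit → 10.1; rated 160 kW → 10.1.3; for domestic appliances → 10.1.3.3. Scheduled 36%. No special measure applies. → 36%.
Line B: switchgear unit → 10.1; rated 2.2 kW → 10.1.1; industrial → 10.1.1.2. Scheduled 6%. Fenwick agreement on 10.1.1: RVC < 65%. → 6%.
Line C: electric motor → 10.3; rated 400 kW → 10.3.3; for motor vehicles → 10.3.3.1. Scheduled 23%. quota on 10.3 open → in-quota 3%; Javaros agreement on 10.1.2: 10.3.3.1 not covered. → 3%.
Line D: battery pack → 10.2; rated 11 kW → 10.2.2; for motor vehicles → 10.2.2.2. Scheduled 28%. No special measure applies. → 28%.
Line E: battery pack → 10.2; rated 400 kW → 10.2.3; for motor vehicles → 10.2.3.2. Scheduled 34%. Isolde agreement on 10.3.3.1: 10.2.3.2 not covered; Isolde agreement on 10.3.1.1: 10.2.3.2 not covered. → 34%.
Sum: 36% + 6% + 3% + 28% + 34% = 107%.

107%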